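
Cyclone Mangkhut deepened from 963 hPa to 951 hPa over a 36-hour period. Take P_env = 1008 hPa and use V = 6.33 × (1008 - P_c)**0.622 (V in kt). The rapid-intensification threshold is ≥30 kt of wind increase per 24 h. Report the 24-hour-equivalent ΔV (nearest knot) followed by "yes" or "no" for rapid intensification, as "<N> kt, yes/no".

7 kt, no

V₁: ΔP = 45, V ≈ 6.33 × 45^0.622 ≈ 67.56 kt.
V₂: ΔP = 57, V ≈ 6.33 × 57^0.622 ≈ 78.26 kt.
ΔV over 36 h = 10.70 kt → 24 h equivalent = 10.70 × 24/36 ≈ 7.13 kt.
7 kt < 30 kt ⇒ not rapid intensification.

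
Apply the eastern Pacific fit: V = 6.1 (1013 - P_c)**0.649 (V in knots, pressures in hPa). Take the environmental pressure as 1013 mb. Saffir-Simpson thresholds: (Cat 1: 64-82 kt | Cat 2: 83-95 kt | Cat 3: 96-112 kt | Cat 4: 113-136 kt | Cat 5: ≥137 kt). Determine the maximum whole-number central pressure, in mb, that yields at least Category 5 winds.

892 mb

Category 5 begins at V = 137 kt.
Required ΔP = (137/6.1)^(1/0.649) = 22.459^1.541 ≈ 120.86 mb.
P_c ≤ 1013 − 120.86 = 892.14, so the highest integer P_c is 892 mb.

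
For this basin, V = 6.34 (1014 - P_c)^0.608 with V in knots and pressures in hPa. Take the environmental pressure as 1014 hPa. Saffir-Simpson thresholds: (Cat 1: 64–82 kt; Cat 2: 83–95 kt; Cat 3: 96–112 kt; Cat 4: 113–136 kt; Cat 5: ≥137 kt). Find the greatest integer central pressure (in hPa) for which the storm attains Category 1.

969 hPa

Category 1 begins at V = 64 kt.
Required ΔP = (64/6.34)^(1/0.608) = 10.095^1.645 ≈ 44.82 hPa.
P_c ≤ 1014 − 44.82 = 969.18, so the highest integer P_c is 969 hPa.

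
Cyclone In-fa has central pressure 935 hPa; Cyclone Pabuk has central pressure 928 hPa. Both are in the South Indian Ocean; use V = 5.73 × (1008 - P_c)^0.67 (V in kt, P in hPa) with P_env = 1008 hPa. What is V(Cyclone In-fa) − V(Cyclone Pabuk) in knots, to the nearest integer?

-6 kt

Cyclone In-fa: ΔP = 73; V ≈ 5.73 × 73^0.67 ≈ 101.53 kt.
Cyclone Pabuk: ΔP = 80; V ≈ 5.73 × 80^0.67 ≈ 107.95 kt.
Difference ≈ 101.53 − 107.95 = -6.42 → -6 kt.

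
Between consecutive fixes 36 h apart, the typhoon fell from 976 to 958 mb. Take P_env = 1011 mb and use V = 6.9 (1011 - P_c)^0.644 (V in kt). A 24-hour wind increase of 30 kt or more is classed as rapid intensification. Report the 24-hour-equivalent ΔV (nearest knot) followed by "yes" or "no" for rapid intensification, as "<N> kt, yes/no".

V₁: ΔP = 35, V ≈ 6.9 × 35^0.644 ≈ 68.11 kt.
V₂: ΔP = 53, V ≈ 6.9 × 53^0.644 ≈ 88.98 kt.
ΔV over 36 h = 20.87 kt → 24 h equivalent = 20.87 × 24/36 ≈ 13.91 kt.
14 kt < 30 kt ⇒ not rapid intensification.

14 kt, no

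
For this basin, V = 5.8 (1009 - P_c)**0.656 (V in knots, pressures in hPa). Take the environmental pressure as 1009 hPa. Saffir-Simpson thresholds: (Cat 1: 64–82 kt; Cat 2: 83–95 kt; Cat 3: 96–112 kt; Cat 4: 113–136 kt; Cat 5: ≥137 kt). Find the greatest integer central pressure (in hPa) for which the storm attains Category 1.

Category 1 begins at V = 64 kt.
Required ΔP = (64/5.8)^(1/0.656) = 11.034^1.524 ≈ 38.87 hPa.
P_c ≤ 1009 − 38.87 = 970.13, so the highest integer P_c is 970 hPa.

970 hPa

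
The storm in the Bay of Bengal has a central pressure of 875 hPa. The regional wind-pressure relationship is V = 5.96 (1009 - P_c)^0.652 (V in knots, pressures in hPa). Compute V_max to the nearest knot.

ΔP = 1009 − 875 = 134 hPa.
134^0.652 ≈ 24.371.
V ≈ 5.96 × 24.371 ≈ 145.3 kt.

145 kt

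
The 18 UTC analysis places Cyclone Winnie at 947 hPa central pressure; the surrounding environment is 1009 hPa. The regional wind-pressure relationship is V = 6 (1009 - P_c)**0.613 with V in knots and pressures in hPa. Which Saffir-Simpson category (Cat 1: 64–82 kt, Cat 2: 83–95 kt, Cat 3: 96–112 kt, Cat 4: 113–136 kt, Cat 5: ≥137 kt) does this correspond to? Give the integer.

1

ΔP = 1009 − 947 = 62 hPa.
V ≈ 6 × 62^0.613 = 6 × 12.55 ≈ 75 kt.
75 kt falls in the Category 1 band.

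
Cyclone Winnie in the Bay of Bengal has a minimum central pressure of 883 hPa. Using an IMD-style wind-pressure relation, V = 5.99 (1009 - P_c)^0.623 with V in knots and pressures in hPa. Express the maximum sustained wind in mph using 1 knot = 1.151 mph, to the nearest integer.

140 mph

ΔP = 1009 − 883 = 126 hPa.
V ≈ 5.99 × 126^0.623 = 5.99 × 20.348 ≈ 121.887 kt.
121.887 × 1.151 ≈ 140.29 mph → 140 mph.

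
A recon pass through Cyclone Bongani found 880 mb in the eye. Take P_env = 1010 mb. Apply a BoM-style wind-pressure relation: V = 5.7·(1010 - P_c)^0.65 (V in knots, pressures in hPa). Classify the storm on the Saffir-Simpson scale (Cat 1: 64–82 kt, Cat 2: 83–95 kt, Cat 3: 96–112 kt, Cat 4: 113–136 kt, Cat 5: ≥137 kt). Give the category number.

ΔP = 1010 − 880 = 130 mb.
V ≈ 5.7 × 130^0.65 = 5.7 × 23.66 ≈ 135 kt.
135 kt falls in the Category 4 band.

4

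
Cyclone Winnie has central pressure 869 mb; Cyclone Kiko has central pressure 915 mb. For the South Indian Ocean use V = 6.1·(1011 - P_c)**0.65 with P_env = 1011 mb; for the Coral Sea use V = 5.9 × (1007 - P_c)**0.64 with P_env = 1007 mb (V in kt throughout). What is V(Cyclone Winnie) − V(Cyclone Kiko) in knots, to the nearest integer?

Cyclone Winnie: ΔP = 142; V ≈ 6.1 × 142^0.65 ≈ 152.87 kt.
Cyclone Kiko: ΔP = 92; V ≈ 5.9 × 92^0.64 ≈ 106.58 kt.
Difference ≈ 152.87 − 106.58 = 46.29 → 46 kt.

46 kt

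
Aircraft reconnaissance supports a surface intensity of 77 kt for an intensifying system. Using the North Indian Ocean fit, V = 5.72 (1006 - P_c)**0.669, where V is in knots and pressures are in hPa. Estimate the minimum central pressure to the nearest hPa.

ΔP = (V / 5.72)^(1/0.669) = (77/5.72)^1.495.
77/5.72 = 13.462; 13.462^1.495 ≈ 48.72 hPa.
P_c = 1006 − 48.72 = 957.28 ≈ 957 hPa.

957 hPa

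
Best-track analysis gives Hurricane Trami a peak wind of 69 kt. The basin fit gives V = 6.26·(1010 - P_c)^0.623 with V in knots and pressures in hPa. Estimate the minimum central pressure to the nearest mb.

ΔP = (V / 6.26)^(1/0.623) = (69/6.26)^1.605.
69/6.26 = 11.022; 11.022^1.605 ≈ 47.10 mb.
P_c = 1010 − 47.10 = 962.90 ≈ 963 mb.

963 mb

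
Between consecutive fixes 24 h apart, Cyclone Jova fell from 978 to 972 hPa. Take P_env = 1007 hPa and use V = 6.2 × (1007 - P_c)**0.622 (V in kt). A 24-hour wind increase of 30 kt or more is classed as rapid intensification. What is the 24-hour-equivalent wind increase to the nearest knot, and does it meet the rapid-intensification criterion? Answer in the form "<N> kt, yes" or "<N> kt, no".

V₁: ΔP = 29, V ≈ 6.2 × 29^0.622 ≈ 50.35 kt.
V₂: ΔP = 35, V ≈ 6.2 × 35^0.622 ≈ 56.60 kt.
ΔV over 24 h = 6.25 kt → 24 h equivalent = 6.25 × 24/24 ≈ 6.25 kt.
6 kt < 30 kt ⇒ not rapid intensification.

6 kt, no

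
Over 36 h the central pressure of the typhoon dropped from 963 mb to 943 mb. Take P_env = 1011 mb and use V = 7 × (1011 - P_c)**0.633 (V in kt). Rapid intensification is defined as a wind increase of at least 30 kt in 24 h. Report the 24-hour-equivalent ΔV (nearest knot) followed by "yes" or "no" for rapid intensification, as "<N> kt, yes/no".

13 kt, no

V₁: ΔP = 48, V ≈ 7 × 48^0.633 ≈ 81.16 kt.
V₂: ΔP = 68, V ≈ 7 × 68^0.633 ≈ 101.18 kt.
ΔV over 36 h = 20.02 kt → 24 h equivalent = 20.02 × 24/36 ≈ 13.35 kt.
13 kt < 30 kt ⇒ not rapid intensification.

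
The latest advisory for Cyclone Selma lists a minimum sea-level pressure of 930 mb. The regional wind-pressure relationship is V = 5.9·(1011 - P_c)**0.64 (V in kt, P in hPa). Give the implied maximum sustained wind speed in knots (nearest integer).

ΔP = 1011 − 930 = 81 mb.
81^0.64 ≈ 16.651.
V ≈ 5.9 × 16.651 ≈ 98.2 kt.

98 kt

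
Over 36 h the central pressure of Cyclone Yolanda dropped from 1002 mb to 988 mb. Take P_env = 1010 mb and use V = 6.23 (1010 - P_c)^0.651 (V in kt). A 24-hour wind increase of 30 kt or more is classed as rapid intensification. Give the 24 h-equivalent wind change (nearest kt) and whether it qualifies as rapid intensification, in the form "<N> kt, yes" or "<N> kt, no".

V₁: ΔP = 8, V ≈ 6.23 × 8^0.651 ≈ 24.12 kt.
V₂: ΔP = 22, V ≈ 6.23 × 22^0.651 ≈ 46.60 kt.
ΔV over 36 h = 22.48 kt → 24 h equivalent = 22.48 × 24/36 ≈ 14.99 kt.
15 kt < 30 kt ⇒ not rapid intensification.

15 kt, no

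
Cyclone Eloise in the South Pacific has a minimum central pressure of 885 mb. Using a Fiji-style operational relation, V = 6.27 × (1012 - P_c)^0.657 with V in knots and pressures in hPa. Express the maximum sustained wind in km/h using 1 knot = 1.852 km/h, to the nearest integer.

ΔP = 1012 − 885 = 127 mb.
V ≈ 6.27 × 127^0.657 = 6.27 × 24.110 ≈ 151.170 kt.
151.170 × 1.852 ≈ 279.97 km/h → 280 km/h.

280 km/h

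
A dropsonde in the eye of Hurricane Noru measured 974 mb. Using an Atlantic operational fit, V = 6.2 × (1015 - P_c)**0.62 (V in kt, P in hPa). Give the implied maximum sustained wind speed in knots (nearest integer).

62 kt

ΔP = 1015 − 974 = 41 mb.
41^0.62 ≈ 9.998.
V ≈ 6.2 × 9.998 ≈ 62.0 kt.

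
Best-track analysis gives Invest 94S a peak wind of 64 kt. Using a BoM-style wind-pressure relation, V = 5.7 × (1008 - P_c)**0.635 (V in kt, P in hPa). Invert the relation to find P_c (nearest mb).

ΔP = (V / 5.7)^(1/0.635) = (64/5.7)^1.575.
64/5.7 = 11.228; 11.228^1.575 ≈ 45.08 mb.
P_c = 1008 − 45.08 = 962.92 ≈ 963 mb.

963 mb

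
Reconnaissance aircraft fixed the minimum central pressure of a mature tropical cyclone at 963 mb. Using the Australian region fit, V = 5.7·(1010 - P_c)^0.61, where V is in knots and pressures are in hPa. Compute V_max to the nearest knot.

60 kt

ΔP = 1010 − 963 = 47 mb.
47^0.61 ≈ 10.471.
V ≈ 5.7 × 10.471 ≈ 59.7 kt.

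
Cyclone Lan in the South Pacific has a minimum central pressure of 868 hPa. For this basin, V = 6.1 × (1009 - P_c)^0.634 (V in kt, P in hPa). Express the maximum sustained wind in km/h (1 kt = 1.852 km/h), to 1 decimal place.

ΔP = 1009 − 868 = 141 hPa.
V ≈ 6.1 × 141^0.634 = 6.1 × 23.046 ≈ 140.584 kt.
140.584 × 1.852 ≈ 260.36 km/h → 260.4 km/h.

260.4 km/h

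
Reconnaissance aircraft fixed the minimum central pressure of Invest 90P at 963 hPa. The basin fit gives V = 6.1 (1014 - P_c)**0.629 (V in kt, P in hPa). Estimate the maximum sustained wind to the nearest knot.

72 kt

ΔP = 1014 − 963 = 51 hPa.
51^0.629 ≈ 11.859.
V ≈ 6.1 × 11.859 ≈ 72.3 kt.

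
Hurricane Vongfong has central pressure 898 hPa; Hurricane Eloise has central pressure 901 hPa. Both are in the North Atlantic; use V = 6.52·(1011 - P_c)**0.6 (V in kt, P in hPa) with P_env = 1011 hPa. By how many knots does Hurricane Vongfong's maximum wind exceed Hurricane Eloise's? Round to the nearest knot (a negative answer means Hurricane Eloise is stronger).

2 kt

Hurricane Vongfong: ΔP = 113; V ≈ 6.52 × 113^0.6 ≈ 111.20 kt.
Hurricane Eloise: ΔP = 110; V ≈ 6.52 × 110^0.6 ≈ 109.42 kt.
Difference ≈ 111.20 − 109.42 = 1.78 → 2 kt.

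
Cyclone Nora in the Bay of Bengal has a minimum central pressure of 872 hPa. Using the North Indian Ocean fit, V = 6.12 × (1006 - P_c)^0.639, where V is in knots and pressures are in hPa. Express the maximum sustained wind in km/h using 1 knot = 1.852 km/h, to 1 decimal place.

259.2 km/h

ΔP = 1006 − 872 = 134 hPa.
V ≈ 6.12 × 134^0.639 = 6.12 × 22.868 ≈ 139.950 kt.
139.950 × 1.852 ≈ 259.19 km/h → 259.2 km/h.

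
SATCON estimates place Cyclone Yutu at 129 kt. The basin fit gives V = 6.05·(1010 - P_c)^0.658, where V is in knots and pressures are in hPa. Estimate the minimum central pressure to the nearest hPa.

905 hPa

ΔP = (V / 6.05)^(1/0.658) = (129/6.05)^1.520.
129/6.05 = 21.322; 21.322^1.520 ≈ 104.59 hPa.
P_c = 1010 − 104.59 = 905.41 ≈ 905 hPa.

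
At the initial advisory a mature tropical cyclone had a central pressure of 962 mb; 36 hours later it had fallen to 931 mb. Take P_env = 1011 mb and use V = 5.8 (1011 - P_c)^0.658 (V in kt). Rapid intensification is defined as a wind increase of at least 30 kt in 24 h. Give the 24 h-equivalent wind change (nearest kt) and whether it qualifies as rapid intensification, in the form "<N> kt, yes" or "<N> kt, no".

V₁: ΔP = 49, V ≈ 5.8 × 49^0.658 ≈ 75.09 kt.
V₂: ΔP = 80, V ≈ 5.8 × 80^0.658 ≈ 103.67 kt.
ΔV over 36 h = 28.58 kt → 24 h equivalent = 28.58 × 24/36 ≈ 19.05 kt.
19 kt < 30 kt ⇒ not rapid intensification.

19 kt, no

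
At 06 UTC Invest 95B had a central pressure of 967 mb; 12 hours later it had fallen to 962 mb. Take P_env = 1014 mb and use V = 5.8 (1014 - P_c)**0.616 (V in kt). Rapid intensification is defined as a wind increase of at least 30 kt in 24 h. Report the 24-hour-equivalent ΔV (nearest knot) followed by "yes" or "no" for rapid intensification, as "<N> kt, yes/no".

V₁: ΔP = 47, V ≈ 5.8 × 47^0.616 ≈ 62.15 kt.
V₂: ΔP = 52, V ≈ 5.8 × 52^0.616 ≈ 66.14 kt.
ΔV over 12 h = 3.99 kt → 24 h equivalent = 3.99 × 24/12 ≈ 7.98 kt.
8 kt < 30 kt ⇒ not rapid intensification.

8 kt, no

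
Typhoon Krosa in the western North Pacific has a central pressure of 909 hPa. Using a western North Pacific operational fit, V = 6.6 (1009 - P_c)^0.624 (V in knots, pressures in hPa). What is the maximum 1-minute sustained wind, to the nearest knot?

117 kt

ΔP = 1009 − 909 = 100 hPa.
100^0.624 ≈ 17.701.
V ≈ 6.6 × 17.701 ≈ 116.8 kt.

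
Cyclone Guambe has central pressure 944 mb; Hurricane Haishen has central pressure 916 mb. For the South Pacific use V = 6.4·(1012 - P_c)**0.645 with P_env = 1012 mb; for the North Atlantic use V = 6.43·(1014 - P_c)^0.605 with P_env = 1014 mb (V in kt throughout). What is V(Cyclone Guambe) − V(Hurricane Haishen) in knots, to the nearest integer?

Cyclone Guambe: ΔP = 68; V ≈ 6.4 × 68^0.645 ≈ 97.31 kt.
Hurricane Haishen: ΔP = 98; V ≈ 6.43 × 98^0.605 ≈ 103.02 kt.
Difference ≈ 97.31 − 103.02 = -5.71 → -6 kt.

-6 kt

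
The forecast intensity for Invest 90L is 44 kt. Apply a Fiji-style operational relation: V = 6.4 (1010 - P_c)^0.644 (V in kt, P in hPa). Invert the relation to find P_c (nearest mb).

ΔP = (V / 6.4)^(1/0.644) = (44/6.4)^1.553.
44/6.4 = 6.875; 6.875^1.553 ≈ 19.96 mb.
P_c = 1010 − 19.96 = 990.04 ≈ 990 mb.

990 mb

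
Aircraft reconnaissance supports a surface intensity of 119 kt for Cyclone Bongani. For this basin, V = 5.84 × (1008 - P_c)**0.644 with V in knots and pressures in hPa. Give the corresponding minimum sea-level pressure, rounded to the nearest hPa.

900 hPa

ΔP = (V / 5.84)^(1/0.644) = (119/5.84)^1.553.
119/5.84 = 20.377; 20.377^1.553 ≈ 107.85 hPa.
P_c = 1008 − 107.85 = 900.15 ≈ 900 hPa.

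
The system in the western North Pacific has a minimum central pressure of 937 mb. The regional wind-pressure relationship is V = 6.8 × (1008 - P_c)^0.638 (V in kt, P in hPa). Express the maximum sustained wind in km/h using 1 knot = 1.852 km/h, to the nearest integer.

ΔP = 1008 − 937 = 71 mb.
V ≈ 6.8 × 71^0.638 = 6.8 × 15.174 ≈ 103.184 kt.
103.184 × 1.852 ≈ 191.10 km/h → 191 km/h.

191 km/h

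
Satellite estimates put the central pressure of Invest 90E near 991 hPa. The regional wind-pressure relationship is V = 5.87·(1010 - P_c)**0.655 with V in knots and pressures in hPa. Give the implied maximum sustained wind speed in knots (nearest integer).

ΔP = 1010 − 991 = 19 hPa.
19^0.655 ≈ 6.880.
V ≈ 5.87 × 6.880 ≈ 40.4 kt.

40 kt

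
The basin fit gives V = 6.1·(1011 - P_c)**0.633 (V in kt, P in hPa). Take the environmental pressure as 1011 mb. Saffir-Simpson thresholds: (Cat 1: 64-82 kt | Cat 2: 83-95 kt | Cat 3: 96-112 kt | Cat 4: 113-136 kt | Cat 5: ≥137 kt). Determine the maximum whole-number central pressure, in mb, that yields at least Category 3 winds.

933 mb

Category 3 begins at V = 96 kt.
Required ΔP = (96/6.1)^(1/0.633) = 15.738^1.580 ≈ 77.79 mb.
P_c ≤ 1011 − 77.79 = 933.21, so the highest integer P_c is 933 mb.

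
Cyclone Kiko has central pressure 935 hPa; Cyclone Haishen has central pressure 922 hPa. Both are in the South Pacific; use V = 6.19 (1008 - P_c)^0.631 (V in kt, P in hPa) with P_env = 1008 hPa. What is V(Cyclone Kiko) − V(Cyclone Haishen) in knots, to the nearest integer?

-10 kt

Cyclone Kiko: ΔP = 73; V ≈ 6.19 × 73^0.631 ≈ 92.78 kt.
Cyclone Haishen: ΔP = 86; V ≈ 6.19 × 86^0.631 ≈ 102.89 kt.
Difference ≈ 92.78 − 102.89 = -10.11 → -10 kt.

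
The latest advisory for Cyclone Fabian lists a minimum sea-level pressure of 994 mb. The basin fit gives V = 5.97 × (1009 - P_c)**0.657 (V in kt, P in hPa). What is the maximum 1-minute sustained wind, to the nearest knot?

35 kt

ΔP = 1009 − 994 = 15 mb.
15^0.657 ≈ 5.925.
V ≈ 5.97 × 5.925 ≈ 35.4 kt.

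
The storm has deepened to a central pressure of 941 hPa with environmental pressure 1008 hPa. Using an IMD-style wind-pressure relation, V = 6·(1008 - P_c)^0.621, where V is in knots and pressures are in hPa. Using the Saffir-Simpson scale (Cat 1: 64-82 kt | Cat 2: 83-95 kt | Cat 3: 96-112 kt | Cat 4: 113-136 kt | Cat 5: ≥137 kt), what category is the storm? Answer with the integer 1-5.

ΔP = 1008 − 941 = 67 hPa.
V ≈ 6 × 67^0.621 = 6 × 13.61 ≈ 82 kt.
82 kt falls in the Category 1 band.

1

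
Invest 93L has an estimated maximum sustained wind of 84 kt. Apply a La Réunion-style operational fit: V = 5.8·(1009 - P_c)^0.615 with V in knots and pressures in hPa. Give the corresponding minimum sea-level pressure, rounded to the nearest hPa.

932 hPa

ΔP = (V / 5.8)^(1/0.615) = (84/5.8)^1.626.
84/5.8 = 14.483; 14.483^1.626 ≈ 77.19 hPa.
P_c = 1009 − 77.19 = 931.81 ≈ 932 hPa.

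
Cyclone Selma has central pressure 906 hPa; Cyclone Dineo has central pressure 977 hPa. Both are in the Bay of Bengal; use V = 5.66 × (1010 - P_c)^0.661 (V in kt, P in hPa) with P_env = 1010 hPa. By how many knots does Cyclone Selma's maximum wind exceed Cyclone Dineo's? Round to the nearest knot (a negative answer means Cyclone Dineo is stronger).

Cyclone Selma: ΔP = 104; V ≈ 5.66 × 104^0.661 ≈ 121.92 kt.
Cyclone Dineo: ΔP = 33; V ≈ 5.66 × 33^0.661 ≈ 57.09 kt.
Difference ≈ 121.92 − 57.09 = 64.83 → 65 kt.

65 kt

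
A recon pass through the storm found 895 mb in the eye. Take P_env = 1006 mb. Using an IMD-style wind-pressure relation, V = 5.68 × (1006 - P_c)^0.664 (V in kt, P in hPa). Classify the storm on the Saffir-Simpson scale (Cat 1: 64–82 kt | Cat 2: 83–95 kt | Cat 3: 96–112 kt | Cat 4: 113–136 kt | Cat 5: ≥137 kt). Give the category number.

ΔP = 1006 − 895 = 111 mb.
V ≈ 5.68 × 111^0.664 = 5.68 × 22.81 ≈ 130 kt.
130 kt falls in the Category 4 band.

4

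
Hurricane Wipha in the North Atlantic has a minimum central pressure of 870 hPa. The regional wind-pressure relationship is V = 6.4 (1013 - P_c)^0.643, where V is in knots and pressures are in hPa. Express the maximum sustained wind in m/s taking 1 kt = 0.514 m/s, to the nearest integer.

80 m/s

ΔP = 1013 − 870 = 143 hPa.
V ≈ 6.4 × 143^0.643 = 6.4 × 24.315 ≈ 155.618 kt.
155.618 × 0.514 ≈ 79.99 m/s → 80 m/s.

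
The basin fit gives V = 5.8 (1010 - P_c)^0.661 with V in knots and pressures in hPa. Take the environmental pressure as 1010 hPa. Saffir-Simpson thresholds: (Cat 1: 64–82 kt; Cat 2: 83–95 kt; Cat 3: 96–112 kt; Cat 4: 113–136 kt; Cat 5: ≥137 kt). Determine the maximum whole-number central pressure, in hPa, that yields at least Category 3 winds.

Category 3 begins at V = 96 kt.
Required ΔP = (96/5.8)^(1/0.661) = 16.552^1.513 ≈ 69.81 hPa.
P_c ≤ 1010 − 69.81 = 940.19, so the highest integer P_c is 940 hPa.

940 hPa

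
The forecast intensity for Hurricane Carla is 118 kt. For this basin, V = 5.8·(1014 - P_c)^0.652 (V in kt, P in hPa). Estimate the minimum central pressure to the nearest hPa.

ΔP = (V / 5.8)^(1/0.652) = (118/5.8)^1.534.
118/5.8 = 20.345; 20.345^1.534 ≈ 101.59 hPa.
P_c = 1014 − 101.59 = 912.41 ≈ 912 hPa.

912 hPa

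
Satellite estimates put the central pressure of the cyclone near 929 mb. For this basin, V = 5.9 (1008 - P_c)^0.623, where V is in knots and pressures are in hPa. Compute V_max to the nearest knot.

ΔP = 1008 − 929 = 79 mb.
79^0.623 ≈ 15.213.
V ≈ 5.9 × 15.213 ≈ 89.8 kt.

90 kt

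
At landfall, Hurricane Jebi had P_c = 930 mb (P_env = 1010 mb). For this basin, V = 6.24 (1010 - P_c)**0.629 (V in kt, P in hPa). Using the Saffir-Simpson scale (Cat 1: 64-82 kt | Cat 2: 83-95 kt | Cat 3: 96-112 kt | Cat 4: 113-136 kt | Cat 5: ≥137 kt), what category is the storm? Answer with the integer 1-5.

3

ΔP = 1010 − 930 = 80 mb.
V ≈ 6.24 × 80^0.629 = 6.24 × 15.74 ≈ 98 kt.
98 kt falls in the Category 3 band.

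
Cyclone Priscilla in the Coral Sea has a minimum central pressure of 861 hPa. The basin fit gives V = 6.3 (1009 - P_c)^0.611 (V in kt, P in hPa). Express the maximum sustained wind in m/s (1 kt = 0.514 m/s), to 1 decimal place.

68.6 m/s

ΔP = 1009 − 861 = 148 hPa.
V ≈ 6.3 × 148^0.611 = 6.3 × 21.185 ≈ 133.466 kt.
133.466 × 0.514 ≈ 68.60 m/s → 68.6 m/s.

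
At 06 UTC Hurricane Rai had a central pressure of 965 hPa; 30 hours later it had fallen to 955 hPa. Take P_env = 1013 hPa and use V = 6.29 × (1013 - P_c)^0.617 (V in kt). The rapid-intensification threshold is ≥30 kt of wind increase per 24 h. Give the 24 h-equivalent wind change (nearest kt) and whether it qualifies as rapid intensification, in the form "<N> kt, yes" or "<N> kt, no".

7 kt, no

V₁: ΔP = 48, V ≈ 6.29 × 48^0.617 ≈ 68.55 kt.
V₂: ΔP = 58, V ≈ 6.29 × 58^0.617 ≈ 77.03 kt.
ΔV over 30 h = 8.48 kt → 24 h equivalent = 8.48 × 24/30 ≈ 6.78 kt.
7 kt < 30 kt ⇒ not rapid intensification.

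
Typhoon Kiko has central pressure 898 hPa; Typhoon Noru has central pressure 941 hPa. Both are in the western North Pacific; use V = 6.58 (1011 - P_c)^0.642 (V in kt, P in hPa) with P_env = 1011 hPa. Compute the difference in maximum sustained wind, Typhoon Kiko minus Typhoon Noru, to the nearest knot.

36 kt

Typhoon Kiko: ΔP = 113; V ≈ 6.58 × 113^0.642 ≈ 136.87 kt.
Typhoon Noru: ΔP = 70; V ≈ 6.58 × 70^0.642 ≈ 100.64 kt.
Difference ≈ 136.87 − 100.64 = 36.23 → 36 kt.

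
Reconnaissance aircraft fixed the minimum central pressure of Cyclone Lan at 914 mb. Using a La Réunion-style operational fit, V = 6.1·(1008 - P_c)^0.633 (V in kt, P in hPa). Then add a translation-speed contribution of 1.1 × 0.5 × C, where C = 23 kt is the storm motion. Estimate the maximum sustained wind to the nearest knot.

ΔP = 1008 − 914 = 94 mb.
94^0.633 ≈ 17.741.
V ≈ 6.1 × 17.741 ≈ 108.2 kt.
Translation term: 1.1 × 0.5 × 23 = 12.65 kt.
Corrected V ≈ 120.85 kt → 121 kt.

121 kt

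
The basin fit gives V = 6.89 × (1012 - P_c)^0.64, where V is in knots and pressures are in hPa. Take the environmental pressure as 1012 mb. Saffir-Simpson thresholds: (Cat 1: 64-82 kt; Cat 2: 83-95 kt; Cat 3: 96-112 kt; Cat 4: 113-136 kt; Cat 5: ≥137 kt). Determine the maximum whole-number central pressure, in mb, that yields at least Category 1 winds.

979 mb

Category 1 begins at V = 64 kt.
Required ΔP = (64/6.89)^(1/0.64) = 9.289^1.562 ≈ 32.54 mb.
P_c ≤ 1012 − 32.54 = 979.46, so the highest integer P_c is 979 mb.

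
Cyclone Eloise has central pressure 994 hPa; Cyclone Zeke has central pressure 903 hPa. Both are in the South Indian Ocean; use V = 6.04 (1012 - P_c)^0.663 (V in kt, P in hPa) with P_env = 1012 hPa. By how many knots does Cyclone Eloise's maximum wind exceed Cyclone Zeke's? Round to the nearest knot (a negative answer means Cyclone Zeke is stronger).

-94 kt

Cyclone Eloise: ΔP = 18; V ≈ 6.04 × 18^0.663 ≈ 41.05 kt.
Cyclone Zeke: ΔP = 109; V ≈ 6.04 × 109^0.663 ≈ 135.47 kt.
Difference ≈ 41.05 − 135.47 = -94.42 → -94 kt.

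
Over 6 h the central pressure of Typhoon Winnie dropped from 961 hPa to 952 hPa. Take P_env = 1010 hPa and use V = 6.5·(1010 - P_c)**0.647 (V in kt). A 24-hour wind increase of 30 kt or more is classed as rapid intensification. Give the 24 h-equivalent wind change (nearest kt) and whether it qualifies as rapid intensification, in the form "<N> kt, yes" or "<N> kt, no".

V₁: ΔP = 49, V ≈ 6.5 × 49^0.647 ≈ 80.63 kt.
V₂: ΔP = 58, V ≈ 6.5 × 58^0.647 ≈ 89.92 kt.
ΔV over 6 h = 9.29 kt → 24 h equivalent = 9.29 × 24/6 ≈ 37.16 kt.
37 kt ≥ 30 kt ⇒ rapid intensification.

37 kt, yes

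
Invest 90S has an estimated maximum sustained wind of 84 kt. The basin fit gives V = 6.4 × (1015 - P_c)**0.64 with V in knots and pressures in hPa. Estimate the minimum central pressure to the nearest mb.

959 mb

ΔP = (V / 6.4)^(1/0.64) = (84/6.4)^1.562.
84/6.4 = 13.125; 13.125^1.562 ≈ 55.85 mb.
P_c = 1015 − 55.85 = 959.15 ≈ 959 mb.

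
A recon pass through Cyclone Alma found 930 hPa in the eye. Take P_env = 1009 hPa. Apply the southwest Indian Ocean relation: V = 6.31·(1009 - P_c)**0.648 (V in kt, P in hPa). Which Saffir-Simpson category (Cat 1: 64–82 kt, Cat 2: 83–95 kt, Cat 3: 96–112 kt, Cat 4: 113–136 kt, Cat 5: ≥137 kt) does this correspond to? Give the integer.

ΔP = 1009 − 930 = 79 hPa.
V ≈ 6.31 × 79^0.648 = 6.31 × 16.97 ≈ 107 kt.
107 kt falls in the Category 3 band.

3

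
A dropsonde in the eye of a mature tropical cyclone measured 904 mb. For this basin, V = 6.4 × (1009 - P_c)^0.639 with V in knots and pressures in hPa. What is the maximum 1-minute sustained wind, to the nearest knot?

125 kt

ΔP = 1009 − 904 = 105 mb.
105^0.639 ≈ 19.568.
V ≈ 6.4 × 19.568 ≈ 125.2 kt.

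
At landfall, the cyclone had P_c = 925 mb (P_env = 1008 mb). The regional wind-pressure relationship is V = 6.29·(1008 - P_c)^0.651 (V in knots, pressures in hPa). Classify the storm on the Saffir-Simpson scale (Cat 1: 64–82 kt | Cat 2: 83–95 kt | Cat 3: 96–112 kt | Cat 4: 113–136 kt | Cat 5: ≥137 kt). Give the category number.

3

ΔP = 1008 − 925 = 83 mb.
V ≈ 6.29 × 83^0.651 = 6.29 × 17.75 ≈ 112 kt.
112 kt falls in the Category 3 band.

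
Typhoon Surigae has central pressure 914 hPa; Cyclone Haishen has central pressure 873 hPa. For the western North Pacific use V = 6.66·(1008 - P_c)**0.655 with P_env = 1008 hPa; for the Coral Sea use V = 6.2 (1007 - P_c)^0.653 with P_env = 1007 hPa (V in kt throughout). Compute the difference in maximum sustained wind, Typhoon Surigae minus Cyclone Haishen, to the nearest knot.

Typhoon Surigae: ΔP = 94; V ≈ 6.66 × 94^0.655 ≈ 130.58 kt.
Cyclone Haishen: ΔP = 134; V ≈ 6.2 × 134^0.653 ≈ 151.84 kt.
Difference ≈ 130.58 − 151.84 = -21.26 → -21 kt.

-21 kt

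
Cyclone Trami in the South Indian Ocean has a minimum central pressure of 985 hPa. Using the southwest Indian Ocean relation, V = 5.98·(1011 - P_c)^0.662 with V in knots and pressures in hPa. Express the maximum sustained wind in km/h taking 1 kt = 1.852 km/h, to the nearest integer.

96 km/h

ΔP = 1011 − 985 = 26 hPa.
V ≈ 5.98 × 26^0.662 = 5.98 × 8.644 ≈ 51.691 kt.
51.691 × 1.852 ≈ 95.73 km/h → 96 km/h.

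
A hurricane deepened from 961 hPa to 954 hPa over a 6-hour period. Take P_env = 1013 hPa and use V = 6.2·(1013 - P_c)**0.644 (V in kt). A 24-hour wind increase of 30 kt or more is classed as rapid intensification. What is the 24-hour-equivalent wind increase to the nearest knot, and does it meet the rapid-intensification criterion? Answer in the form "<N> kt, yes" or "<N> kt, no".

27 kt, no

V₁: ΔP = 52, V ≈ 6.2 × 52^0.644 ≈ 78.98 kt.
V₂: ΔP = 59, V ≈ 6.2 × 59^0.644 ≈ 85.67 kt.
ΔV over 6 h = 6.69 kt → 24 h equivalent = 6.69 × 24/6 ≈ 26.76 kt.
27 kt < 30 kt ⇒ not rapid intensification.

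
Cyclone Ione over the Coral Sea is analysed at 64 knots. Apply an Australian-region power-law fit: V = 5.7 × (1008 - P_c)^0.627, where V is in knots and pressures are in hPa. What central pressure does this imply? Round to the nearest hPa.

961 hPa

ΔP = (V / 5.7)^(1/0.627) = (64/5.7)^1.595.
64/5.7 = 11.228; 11.228^1.595 ≈ 47.33 hPa.
P_c = 1008 − 47.33 = 960.67 ≈ 961 hPa.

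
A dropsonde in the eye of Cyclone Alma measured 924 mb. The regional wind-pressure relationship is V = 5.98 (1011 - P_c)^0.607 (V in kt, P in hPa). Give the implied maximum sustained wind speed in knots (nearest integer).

ΔP = 1011 − 924 = 87 mb.
87^0.607 ≈ 15.041.
V ≈ 5.98 × 15.041 ≈ 89.9 kt.

90 kt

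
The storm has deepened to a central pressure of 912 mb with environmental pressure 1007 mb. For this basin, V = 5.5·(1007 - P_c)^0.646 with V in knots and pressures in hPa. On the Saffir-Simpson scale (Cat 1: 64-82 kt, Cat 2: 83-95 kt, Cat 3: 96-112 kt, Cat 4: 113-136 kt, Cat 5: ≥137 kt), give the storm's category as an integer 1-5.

3

ΔP = 1007 − 912 = 95 mb.
V ≈ 5.5 × 95^0.646 = 5.5 × 18.95 ≈ 104 kt.
104 kt falls in the Category 3 band.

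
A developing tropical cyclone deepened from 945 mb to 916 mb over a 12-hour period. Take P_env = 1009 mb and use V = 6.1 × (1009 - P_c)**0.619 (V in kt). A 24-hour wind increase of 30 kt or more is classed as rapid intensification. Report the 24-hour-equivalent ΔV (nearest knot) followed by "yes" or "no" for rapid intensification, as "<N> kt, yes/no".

V₁: ΔP = 64, V ≈ 6.1 × 64^0.619 ≈ 80.05 kt.
V₂: ΔP = 93, V ≈ 6.1 × 93^0.619 ≈ 100.88 kt.
ΔV over 12 h = 20.83 kt → 24 h equivalent = 20.83 × 24/12 ≈ 41.66 kt.
42 kt ≥ 30 kt ⇒ rapid intensification.

42 kt, yes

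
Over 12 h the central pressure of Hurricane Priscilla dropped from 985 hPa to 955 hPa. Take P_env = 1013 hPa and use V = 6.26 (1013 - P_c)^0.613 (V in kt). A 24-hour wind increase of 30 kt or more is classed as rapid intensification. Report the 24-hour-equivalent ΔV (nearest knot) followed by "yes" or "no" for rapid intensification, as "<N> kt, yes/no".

V₁: ΔP = 28, V ≈ 6.26 × 28^0.613 ≈ 48.27 kt.
V₂: ΔP = 58, V ≈ 6.26 × 58^0.613 ≈ 75.43 kt.
ΔV over 12 h = 27.16 kt → 24 h equivalent = 27.16 × 24/12 ≈ 54.32 kt.
54 kt ≥ 30 kt ⇒ rapid intensification.

54 kt, yes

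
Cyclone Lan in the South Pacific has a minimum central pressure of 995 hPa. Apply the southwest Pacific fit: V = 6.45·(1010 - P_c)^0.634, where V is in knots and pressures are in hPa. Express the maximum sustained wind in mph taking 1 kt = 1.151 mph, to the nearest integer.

ΔP = 1010 − 995 = 15 hPa.
V ≈ 6.45 × 15^0.634 = 6.45 × 5.567 ≈ 35.909 kt.
35.909 × 1.151 ≈ 41.33 mph → 41 mph.

41 mph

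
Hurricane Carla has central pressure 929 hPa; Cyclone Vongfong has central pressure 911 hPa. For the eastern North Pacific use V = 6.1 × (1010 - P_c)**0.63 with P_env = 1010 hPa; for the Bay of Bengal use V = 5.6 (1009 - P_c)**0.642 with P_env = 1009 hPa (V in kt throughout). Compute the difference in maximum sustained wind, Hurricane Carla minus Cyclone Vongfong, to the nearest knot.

-9 kt

Hurricane Carla: ΔP = 81; V ≈ 6.1 × 81^0.63 ≈ 97.20 kt.
Cyclone Vongfong: ΔP = 98; V ≈ 5.6 × 98^0.642 ≈ 106.31 kt.
Difference ≈ 97.20 − 106.31 = -9.11 → -9 kt.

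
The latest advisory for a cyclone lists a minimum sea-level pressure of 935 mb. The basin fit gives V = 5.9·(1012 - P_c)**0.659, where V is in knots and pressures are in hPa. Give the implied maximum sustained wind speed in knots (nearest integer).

103 kt

ΔP = 1012 − 935 = 77 mb.
77^0.659 ≈ 17.506.
V ≈ 5.9 × 17.506 ≈ 103.3 kt.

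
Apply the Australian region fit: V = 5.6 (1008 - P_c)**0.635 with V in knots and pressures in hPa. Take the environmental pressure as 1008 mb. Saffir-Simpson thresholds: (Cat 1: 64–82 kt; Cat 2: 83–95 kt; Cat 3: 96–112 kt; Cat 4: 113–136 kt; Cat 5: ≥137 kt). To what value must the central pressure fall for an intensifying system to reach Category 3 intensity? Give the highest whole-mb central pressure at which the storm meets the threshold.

Category 3 begins at V = 96 kt.
Required ΔP = (96/5.6)^(1/0.635) = 17.143^1.575 ≈ 87.79 mb.
P_c ≤ 1008 − 87.79 = 920.21, so the highest integer P_c is 920 mb.

920 mb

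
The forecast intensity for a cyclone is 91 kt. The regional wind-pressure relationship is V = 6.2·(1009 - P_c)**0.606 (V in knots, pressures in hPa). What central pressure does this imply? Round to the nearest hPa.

925 hPa

ΔP = (V / 6.2)^(1/0.606) = (91/6.2)^1.650.
91/6.2 = 14.677; 14.677^1.650 ≈ 84.17 hPa.
P_c = 1009 − 84.17 = 924.83 ≈ 925 hPa.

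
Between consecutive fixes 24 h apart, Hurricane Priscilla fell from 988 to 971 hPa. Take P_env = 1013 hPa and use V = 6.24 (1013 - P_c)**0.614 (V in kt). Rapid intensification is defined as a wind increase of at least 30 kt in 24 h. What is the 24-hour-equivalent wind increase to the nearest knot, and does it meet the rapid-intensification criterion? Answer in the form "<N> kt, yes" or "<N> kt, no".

V₁: ΔP = 25, V ≈ 6.24 × 25^0.614 ≈ 45.03 kt.
V₂: ΔP = 42, V ≈ 6.24 × 42^0.614 ≈ 61.92 kt.
ΔV over 24 h = 16.89 kt → 24 h equivalent = 16.89 × 24/24 ≈ 16.89 kt.
17 kt < 30 kt ⇒ not rapid intensification.

17 kt, no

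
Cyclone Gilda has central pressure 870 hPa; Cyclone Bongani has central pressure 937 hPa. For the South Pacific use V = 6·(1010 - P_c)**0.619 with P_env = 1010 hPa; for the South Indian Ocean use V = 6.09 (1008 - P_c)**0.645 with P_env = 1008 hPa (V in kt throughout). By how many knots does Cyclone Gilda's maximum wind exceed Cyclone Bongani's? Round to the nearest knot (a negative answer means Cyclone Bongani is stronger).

Cyclone Gilda: ΔP = 140; V ≈ 6 × 140^0.619 ≈ 127.82 kt.
Cyclone Bongani: ΔP = 71; V ≈ 6.09 × 71^0.645 ≈ 95.21 kt.
Difference ≈ 127.82 − 95.21 = 32.61 → 33 kt.

33 kt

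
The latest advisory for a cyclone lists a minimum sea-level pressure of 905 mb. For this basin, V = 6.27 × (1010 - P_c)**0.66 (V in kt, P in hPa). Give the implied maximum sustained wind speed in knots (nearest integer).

135 kt

ΔP = 1010 − 905 = 105 mb.
105^0.66 ≈ 21.577.
V ≈ 6.27 × 21.577 ≈ 135.3 kt.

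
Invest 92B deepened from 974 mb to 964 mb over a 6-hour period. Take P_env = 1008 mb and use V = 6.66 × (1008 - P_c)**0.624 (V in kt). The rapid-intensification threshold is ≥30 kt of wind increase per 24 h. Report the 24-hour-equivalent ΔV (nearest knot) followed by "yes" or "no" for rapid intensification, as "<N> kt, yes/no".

42 kt, yes

V₁: ΔP = 34, V ≈ 6.66 × 34^0.624 ≈ 60.13 kt.
V₂: ΔP = 44, V ≈ 6.66 × 44^0.624 ≈ 70.63 kt.
ΔV over 6 h = 10.50 kt → 24 h equivalent = 10.50 × 24/6 ≈ 42.00 kt.
42 kt ≥ 30 kt ⇒ rapid intensification.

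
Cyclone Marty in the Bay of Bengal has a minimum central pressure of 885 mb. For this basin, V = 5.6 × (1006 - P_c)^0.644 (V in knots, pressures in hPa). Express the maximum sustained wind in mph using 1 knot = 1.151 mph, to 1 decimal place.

ΔP = 1006 − 885 = 121 mb.
V ≈ 5.6 × 121^0.644 = 5.6 × 21.944 ≈ 122.886 kt.
122.886 × 1.151 ≈ 141.44 mph → 141.4 mph.

141.4 mph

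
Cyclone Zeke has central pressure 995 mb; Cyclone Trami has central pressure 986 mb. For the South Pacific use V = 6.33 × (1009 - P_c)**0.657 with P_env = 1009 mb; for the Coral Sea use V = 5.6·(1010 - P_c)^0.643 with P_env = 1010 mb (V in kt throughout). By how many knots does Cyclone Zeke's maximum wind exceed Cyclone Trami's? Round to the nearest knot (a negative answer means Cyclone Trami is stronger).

-7 kt

Cyclone Zeke: ΔP = 14; V ≈ 6.33 × 14^0.657 ≈ 35.84 kt.
Cyclone Trami: ΔP = 24; V ≈ 5.6 × 24^0.643 ≈ 43.22 kt.
Difference ≈ 35.84 − 43.22 = -7.38 → -7 kt.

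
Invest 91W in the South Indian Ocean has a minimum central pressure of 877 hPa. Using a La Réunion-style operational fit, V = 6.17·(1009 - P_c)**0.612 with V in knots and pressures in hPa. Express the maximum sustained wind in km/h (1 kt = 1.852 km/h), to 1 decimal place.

226.8 km/h

ΔP = 1009 − 877 = 132 hPa.
V ≈ 6.17 × 132^0.612 = 6.17 × 19.851 ≈ 122.483 kt.
122.483 × 1.852 ≈ 226.84 km/h → 226.8 km/h.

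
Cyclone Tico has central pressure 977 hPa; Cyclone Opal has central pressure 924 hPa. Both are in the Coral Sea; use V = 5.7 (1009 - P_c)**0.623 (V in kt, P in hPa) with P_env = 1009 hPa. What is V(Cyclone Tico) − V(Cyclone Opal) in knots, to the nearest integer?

-41 kt

Cyclone Tico: ΔP = 32; V ≈ 5.7 × 32^0.623 ≈ 49.38 kt.
Cyclone Opal: ΔP = 85; V ≈ 5.7 × 85^0.623 ≈ 90.76 kt.
Difference ≈ 49.38 − 90.76 = -41.38 → -41 kt.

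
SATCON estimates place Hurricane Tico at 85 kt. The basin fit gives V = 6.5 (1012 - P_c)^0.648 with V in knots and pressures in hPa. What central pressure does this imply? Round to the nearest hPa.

959 hPa

ΔP = (V / 6.5)^(1/0.648) = (85/6.5)^1.543.
85/6.5 = 13.077; 13.077^1.543 ≈ 52.84 hPa.
P_c = 1012 − 52.84 = 959.16 ≈ 959 hPa.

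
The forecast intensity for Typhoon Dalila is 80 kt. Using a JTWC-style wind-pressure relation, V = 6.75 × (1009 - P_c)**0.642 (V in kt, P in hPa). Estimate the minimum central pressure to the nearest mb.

962 mb

ΔP = (V / 6.75)^(1/0.642) = (80/6.75)^1.558.
80/6.75 = 11.852; 11.852^1.558 ≈ 47.05 mb.
P_c = 1009 − 47.05 = 961.95 ≈ 962 mb.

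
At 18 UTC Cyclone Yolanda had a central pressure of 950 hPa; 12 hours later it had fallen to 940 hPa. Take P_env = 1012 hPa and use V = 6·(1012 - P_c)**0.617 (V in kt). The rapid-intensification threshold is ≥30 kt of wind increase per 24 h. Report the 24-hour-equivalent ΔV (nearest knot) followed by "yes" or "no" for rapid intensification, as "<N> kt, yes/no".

15 kt, no

V₁: ΔP = 62, V ≈ 6 × 62^0.617 ≈ 76.57 kt.
V₂: ΔP = 72, V ≈ 6 × 72^0.617 ≈ 83.97 kt.
ΔV over 12 h = 7.40 kt → 24 h equivalent = 7.40 × 24/12 ≈ 14.80 kt.
15 kt < 30 kt ⇒ not rapid intensification.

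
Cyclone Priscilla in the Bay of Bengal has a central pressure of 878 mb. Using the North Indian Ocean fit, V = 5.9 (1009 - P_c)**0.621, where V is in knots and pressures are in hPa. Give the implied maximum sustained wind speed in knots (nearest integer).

ΔP = 1009 − 878 = 131 mb.
131^0.621 ≈ 20.646.
V ≈ 5.9 × 20.646 ≈ 121.8 kt.

122 kt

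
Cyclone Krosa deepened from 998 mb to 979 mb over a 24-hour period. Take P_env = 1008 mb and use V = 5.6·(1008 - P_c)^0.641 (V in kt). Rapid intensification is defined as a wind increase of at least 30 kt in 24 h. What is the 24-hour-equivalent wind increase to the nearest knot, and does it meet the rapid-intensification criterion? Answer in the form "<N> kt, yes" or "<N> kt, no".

V₁: ΔP = 10, V ≈ 5.6 × 10^0.641 ≈ 24.50 kt.
V₂: ΔP = 29, V ≈ 5.6 × 29^0.641 ≈ 48.48 kt.
ΔV over 24 h = 23.98 kt → 24 h equivalent = 23.98 × 24/24 ≈ 23.98 kt.
24 kt < 30 kt ⇒ not rapid intensification.

24 kt, no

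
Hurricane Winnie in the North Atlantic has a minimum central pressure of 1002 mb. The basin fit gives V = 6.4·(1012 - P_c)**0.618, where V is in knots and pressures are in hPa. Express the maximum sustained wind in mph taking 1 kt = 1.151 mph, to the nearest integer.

31 mph

ΔP = 1012 − 1002 = 10 mb.
V ≈ 6.4 × 10^0.618 = 6.4 × 4.150 ≈ 26.557 kt.
26.557 × 1.151 ≈ 30.57 mph → 31 mph.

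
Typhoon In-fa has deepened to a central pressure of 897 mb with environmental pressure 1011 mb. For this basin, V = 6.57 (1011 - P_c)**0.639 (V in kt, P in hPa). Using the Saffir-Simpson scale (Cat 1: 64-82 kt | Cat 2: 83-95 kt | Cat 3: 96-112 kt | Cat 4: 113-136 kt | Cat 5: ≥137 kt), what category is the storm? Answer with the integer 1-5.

ΔP = 1011 − 897 = 114 mb.
V ≈ 6.57 × 114^0.639 = 6.57 × 20.62 ≈ 135 kt.
135 kt falls in the Category 4 band.

4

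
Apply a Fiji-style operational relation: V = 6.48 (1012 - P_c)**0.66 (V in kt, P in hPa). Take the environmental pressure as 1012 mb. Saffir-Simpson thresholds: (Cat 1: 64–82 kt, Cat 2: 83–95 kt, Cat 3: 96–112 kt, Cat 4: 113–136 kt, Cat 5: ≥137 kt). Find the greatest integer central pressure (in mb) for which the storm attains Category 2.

964 mb

Category 2 begins at V = 83 kt.
Required ΔP = (83/6.48)^(1/0.66) = 12.809^1.515 ≈ 47.65 mb.
P_c ≤ 1012 − 47.65 = 964.35, so the highest integer P_c is 964 mb.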